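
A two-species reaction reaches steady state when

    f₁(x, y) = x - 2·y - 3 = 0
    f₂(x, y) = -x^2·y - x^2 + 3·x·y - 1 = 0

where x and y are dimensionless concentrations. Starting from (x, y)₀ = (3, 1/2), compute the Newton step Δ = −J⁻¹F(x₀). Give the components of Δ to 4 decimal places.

At (3, 1/2): F = (-1.0000, -10.0000).
Jacobian J = [[1, -2], [-2·x·y - 2·x + 3·y, -x^2 + 3·x]].
At the point, J = [[1.0000, -2.0000], [-7.5000, 0.0000]] (det J = -15.0000).
Solving J·Δ = −F gives Δ = (-1.3333, -1.1667).

(-1.3333, -1.1667)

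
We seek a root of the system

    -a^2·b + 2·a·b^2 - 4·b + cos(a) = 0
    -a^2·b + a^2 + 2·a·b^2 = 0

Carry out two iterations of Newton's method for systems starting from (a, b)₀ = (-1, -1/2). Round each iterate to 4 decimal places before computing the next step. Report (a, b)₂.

At (-1, -1/2): F = (2.540302, 1.0000).
Jacobian J = [[-2·a·b + 2·b^2 - sin(a), -a^2 + 4·a·b - 4], [-2·a·b + 2·a + 2·b^2, -a^2 + 4·a·b]].
At the point, J = [[0.341471, -3.0000], [-2.5000, 1.0000]] (det J = -7.158529).
Solving J·Δ = −F gives Δ = (0.7739, 0.9349).
Then the next iterate is (a, b)₁ = (-0.2261, 0.4349).
Round to (-0.2261, 0.4349) and repeat: F = (-0.872813, -0.056640), J = [[0.799116, -4.444445], [0.122738, -0.444445]].
Δ = (-0.7155, -0.3250), so (a, b)₂ = (-0.9416, 0.1099).

(-0.9416, 0.1099)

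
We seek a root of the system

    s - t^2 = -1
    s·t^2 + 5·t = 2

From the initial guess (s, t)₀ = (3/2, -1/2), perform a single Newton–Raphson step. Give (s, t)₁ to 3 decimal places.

(-2.192, 0.942)

At (3/2, -1/2): F = (2.250, -4.125).
Jacobian J = [[1, -2·t], [t^2, 2·s·t + 5]].
At the point, J = [[1.000, 1.000], [0.250, 3.500]] (det J = 3.250).
Solving J·Δ = −F gives Δ = (-3.692, 1.442).
Then the next iterate is (s, t)₁ = (-2.192, 0.942).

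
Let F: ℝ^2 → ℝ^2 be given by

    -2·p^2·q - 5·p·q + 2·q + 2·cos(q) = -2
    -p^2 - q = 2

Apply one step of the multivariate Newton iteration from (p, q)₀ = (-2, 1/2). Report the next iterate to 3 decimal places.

(-0.975, -1.898)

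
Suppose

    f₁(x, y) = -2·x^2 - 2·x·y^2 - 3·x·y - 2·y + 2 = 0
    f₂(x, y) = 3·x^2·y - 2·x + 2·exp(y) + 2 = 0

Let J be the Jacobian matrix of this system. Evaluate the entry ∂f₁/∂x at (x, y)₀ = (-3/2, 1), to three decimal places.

∂f₁/∂x = -4·x - 2·y^2 - 3·y.
At (-3/2, 1) this is 1.000.

1.000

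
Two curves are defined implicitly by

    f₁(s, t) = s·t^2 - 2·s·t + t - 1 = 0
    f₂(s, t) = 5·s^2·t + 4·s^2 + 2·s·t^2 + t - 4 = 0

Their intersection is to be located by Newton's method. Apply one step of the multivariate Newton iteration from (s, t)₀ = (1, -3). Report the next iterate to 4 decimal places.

(0.4407, -2.6271)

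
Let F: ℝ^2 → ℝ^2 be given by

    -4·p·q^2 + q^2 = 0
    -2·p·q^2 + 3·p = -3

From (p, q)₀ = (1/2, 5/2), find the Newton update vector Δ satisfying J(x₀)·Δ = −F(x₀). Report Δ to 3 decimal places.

At (1/2, 5/2): F = (-6.250, -1.750).
Jacobian J = [[-4·q^2, -8·p·q + 2·q], [-2·q^2 + 3, -4·p·q]].
At the point, J = [[-25.000, -5.000], [-9.500, -5.000]] (det J = 77.500).
Solving J·Δ = −F gives Δ = (-0.290, 0.202).

(-0.290, 0.202)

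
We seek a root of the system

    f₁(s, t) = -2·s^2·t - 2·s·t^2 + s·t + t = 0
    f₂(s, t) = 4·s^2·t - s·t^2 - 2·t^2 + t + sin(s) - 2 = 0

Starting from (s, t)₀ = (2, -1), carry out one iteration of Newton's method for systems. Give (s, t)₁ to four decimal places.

(1.4851, -0.4751)

At (2, -1): F = (1.0000, -22.090703).
Jacobian J = [[-4·s·t - 2·t^2 + t, -2·s^2 - 4·s·t + s + 1], [8·s·t - t^2 + cos(s), 4·s^2 - 2·s·t - 4·t + 1]].
At the point, J = [[5.0000, 3.0000], [-17.416147, 25.0000]] (det J = 177.248441).
Solving J·Δ = −F gives Δ = (-0.5149, 0.5249).
Then the next iterate is (s, t)₁ = (1.4851, -0.4751).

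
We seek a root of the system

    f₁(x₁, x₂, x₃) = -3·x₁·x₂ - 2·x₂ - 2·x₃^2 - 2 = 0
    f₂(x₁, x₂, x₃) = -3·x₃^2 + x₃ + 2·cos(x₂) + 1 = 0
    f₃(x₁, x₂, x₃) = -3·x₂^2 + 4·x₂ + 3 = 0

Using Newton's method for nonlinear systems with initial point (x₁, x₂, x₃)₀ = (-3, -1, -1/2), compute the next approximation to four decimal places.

(-0.5160, -0.6000, -0.8759)

At (-3, -1, -1/2): F = (-9.5000, 0.830605, -4.0000).
Jacobian J = [[-3·x₂, -3·x₁ - 2, -4·x₃], [0, -2·sin(x₂), -6·x₃ + 1], [0, -6·x₂ + 4, 0]].
At the point, J = [[3.0000, 7.0000, 2.0000], [0.0000, 1.682942, 4.0000], [0.0000, 10.0000, 0.0000]] (det J = -120.0000).
Solving J·Δ = −F gives Δ = (2.4840, 0.4000, -0.3759).
Then the next iterate is (x₁, x₂, x₃)₁ = (-0.5160, -0.6000, -0.8759).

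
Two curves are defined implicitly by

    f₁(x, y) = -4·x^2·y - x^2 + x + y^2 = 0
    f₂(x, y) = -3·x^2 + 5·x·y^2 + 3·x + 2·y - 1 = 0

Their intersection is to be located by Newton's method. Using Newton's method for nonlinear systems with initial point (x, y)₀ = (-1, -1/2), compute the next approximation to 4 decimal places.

(0.0056, -0.6511)

At (-1, -1/2): F = (0.2500, -9.2500).
Jacobian J = [[-8·x·y - 2·x + 1, -4·x^2 + 2·y], [-6·x + 5·y^2 + 3, 10·x·y + 2]].
At the point, J = [[-1.0000, -5.0000], [10.2500, 7.0000]] (det J = 44.2500).
Solving J·Δ = −F gives Δ = (1.0056, -0.1511).
Then the next iterate is (x, y)₁ = (0.0056, -0.6511).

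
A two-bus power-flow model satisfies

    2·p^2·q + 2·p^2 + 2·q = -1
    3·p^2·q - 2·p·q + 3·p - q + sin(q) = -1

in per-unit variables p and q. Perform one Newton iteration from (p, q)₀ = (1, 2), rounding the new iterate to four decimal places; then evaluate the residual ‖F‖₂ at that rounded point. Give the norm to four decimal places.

At (1, 2): F = (11.0000, 4.909297).
Jacobian J = [[4·p·q + 4·p, 2·p^2 + 2], [6·p·q - 2·q + 3, 3·p^2 - 2·p + cos(q) - 1]].
At the point, J = [[12.0000, 4.0000], [11.0000, -0.416147]] (det J = -48.993762).
Solving J·Δ = −F gives Δ = (-0.4942, -1.2673).
Then the next iterate is (p, q)₁ = (0.5058, 0.7327).
Re-evaluating at (0.5058, 0.7327): F = (3.351966, 2.274728), so ‖F‖₂ = 4.0509.

4.0509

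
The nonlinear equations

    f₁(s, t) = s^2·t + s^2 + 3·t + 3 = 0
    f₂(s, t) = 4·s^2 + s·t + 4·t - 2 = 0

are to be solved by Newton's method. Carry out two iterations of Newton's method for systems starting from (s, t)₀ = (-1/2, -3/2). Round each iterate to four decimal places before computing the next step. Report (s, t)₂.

(-1.1096, -0.9915)

At (-1/2, -3/2): F = (-1.6250, -6.2500).
Jacobian J = [[2·s·t + 2·s, s^2 + 3], [8·s + t, s + 4]].
At the point, J = [[0.5000, 3.2500], [-5.5000, 3.5000]] (det J = 19.6250).
Solving J·Δ = −F gives Δ = (-0.7452, 0.6146).
Then the next iterate is (s, t)₁ = (-1.2452, -0.8854).
Round to (-1.2452, -0.8854) and repeat: F = (0.521490, 1.762992), J = [[-0.285400, 4.550523], [-10.8470, 2.7548]].
Δ = (0.1356, -0.1061), so (s, t)₂ = (-1.1096, -0.9915).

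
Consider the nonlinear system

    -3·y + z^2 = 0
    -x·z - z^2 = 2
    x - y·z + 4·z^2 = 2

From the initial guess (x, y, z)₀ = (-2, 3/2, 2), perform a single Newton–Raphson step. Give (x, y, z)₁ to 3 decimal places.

(-2.231, 0.308, 1.231)

At (-2, 3/2, 2): F = (-0.500, -2.000, 9.000).
Jacobian J = [[0, -3, 2·z], [-z, 0, -x - 2·z], [1, -z, -y + 8·z]].
At the point, J = [[0.000, -3.000, 4.000], [-2.000, 0.000, -2.000], [1.000, -2.000, 14.500]] (det J = -65.000).
Solving J·Δ = −F gives Δ = (-0.231, -1.192, -0.769).
Then the next iterate is (x, y, z)₁ = (-2.231, 0.308, 1.231).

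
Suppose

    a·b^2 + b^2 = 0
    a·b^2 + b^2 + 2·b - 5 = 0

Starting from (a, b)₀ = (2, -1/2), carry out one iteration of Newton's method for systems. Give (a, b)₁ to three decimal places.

At (2, -1/2): F = (0.750, -5.250).
Jacobian J = [[b^2, 2·a·b + 2·b], [b^2, 2·a·b + 2·b + 2]].
At the point, J = [[0.250, -3.000], [0.250, -1.000]] (det J = 0.500).
Solving J·Δ = −F gives Δ = (33.000, 3.000).
Then the next iterate is (a, b)₁ = (35.000, 2.500).

(35.000, 2.500)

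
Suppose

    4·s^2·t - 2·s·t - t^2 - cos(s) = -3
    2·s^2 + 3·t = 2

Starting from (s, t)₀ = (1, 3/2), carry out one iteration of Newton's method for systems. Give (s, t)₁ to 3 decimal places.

(0.579, 0.562)

At (1, 3/2): F = (3.20970, 4.500).
Jacobian J = [[8·s·t - 2·t + sin(s), 4·s^2 - 2·s - 2·t], [4·s, 3]].
At the point, J = [[9.84147, -1.000], [4.000, 3.000]] (det J = 33.52441).
Solving J·Δ = −F gives Δ = (-0.421, -0.938).
Then the next iterate is (s, t)₁ = (0.579, 0.562).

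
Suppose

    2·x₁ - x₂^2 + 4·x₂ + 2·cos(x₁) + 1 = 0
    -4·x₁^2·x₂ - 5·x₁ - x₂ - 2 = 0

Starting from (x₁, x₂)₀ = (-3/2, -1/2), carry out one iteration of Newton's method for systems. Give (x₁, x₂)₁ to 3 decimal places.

At (-3/2, -1/2): F = (-4.10853, 10.500).
Jacobian J = [[-2·sin(x₁) + 2, -2·x₂ + 4], [-8·x₁·x₂ - 5, -4·x₁^2 - 1]].
At the point, J = [[3.99499, 5.000], [-11.000, -10.000]] (det J = 15.05010).
Solving J·Δ = −F gives Δ = (0.758, 0.216).
Then the next iterate is (x₁, x₂)₁ = (-0.742, -0.284).

(-0.742, -0.284)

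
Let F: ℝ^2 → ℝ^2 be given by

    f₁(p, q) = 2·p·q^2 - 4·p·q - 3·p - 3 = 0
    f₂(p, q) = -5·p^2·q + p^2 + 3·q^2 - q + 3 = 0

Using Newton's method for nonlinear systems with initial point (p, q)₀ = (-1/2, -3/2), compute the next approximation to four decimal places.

At (-1/2, -3/2): F = (-6.7500, 13.3750).
Jacobian J = [[2·q^2 - 4·q - 3, 4·p·q - 4·p], [-10·p·q + 2·p, -5·p^2 + 6·q - 1]].
At the point, J = [[7.5000, 5.0000], [-8.5000, -11.2500]] (det J = -41.8750).
Solving J·Δ = −F gives Δ = (0.2164, 1.0254).
Then the next iterate is (p, q)₁ = (-0.2836, -0.4746).

(-0.2836, -0.4746)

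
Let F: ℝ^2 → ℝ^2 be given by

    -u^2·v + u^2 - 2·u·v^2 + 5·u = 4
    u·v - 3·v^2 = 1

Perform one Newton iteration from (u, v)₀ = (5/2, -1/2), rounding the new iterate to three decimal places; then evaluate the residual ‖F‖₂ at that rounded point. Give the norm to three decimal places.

At (5/2, -1/2): F = (16.625, -3.000).
Jacobian J = [[-2·u·v + 2·u - 2·v^2 + 5, -u^2 - 4·u·v], [v, u - 6·v]].
At the point, J = [[12.000, -1.250], [-0.500, 5.500]] (det J = 65.375).
Solving J·Δ = −F gives Δ = (-1.341, 0.424).
Then the next iterate is (u, v)₁ = (1.159, -0.076).
Re-evaluating at (1.159, -0.076): F = (3.22698, -1.10541), so ‖F‖₂ = 3.411.

3.411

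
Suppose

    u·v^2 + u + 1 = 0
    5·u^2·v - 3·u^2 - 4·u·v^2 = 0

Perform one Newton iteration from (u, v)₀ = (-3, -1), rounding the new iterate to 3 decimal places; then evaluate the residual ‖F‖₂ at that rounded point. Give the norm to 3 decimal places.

17.518

At (-3, -1): F = (-5.000, -60.000).
Jacobian J = [[v^2 + 1, 2·u·v], [10·u·v - 6·u - 4·v^2, 5·u^2 - 8·u·v]].
At the point, J = [[2.000, 6.000], [44.000, 21.000]] (det J = -222.000).
Solving J·Δ = −F gives Δ = (1.149, 0.450).
Then the next iterate is (u, v)₁ = (-1.851, -0.550).
Re-evaluating at (-1.851, -0.550): F = (-1.41093, -17.46095), so ‖F‖₂ = 17.518.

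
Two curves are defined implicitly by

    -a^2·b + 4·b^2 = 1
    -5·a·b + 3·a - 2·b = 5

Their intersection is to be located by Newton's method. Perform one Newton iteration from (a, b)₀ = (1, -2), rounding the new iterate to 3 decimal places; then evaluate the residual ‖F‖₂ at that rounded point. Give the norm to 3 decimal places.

At (1, -2): F = (17.000, 12.000).
Jacobian J = [[-2·a·b, -a^2 + 8·b], [-5·b + 3, -5·a - 2]].
At the point, J = [[4.000, -17.000], [13.000, -7.000]] (det J = 193.000).
Solving J·Δ = −F gives Δ = (-0.440, 0.896).
Then the next iterate is (a, b)₁ = (0.560, -1.104).
Re-evaluating at (0.560, -1.104): F = (4.22148, 1.97920), so ‖F‖₂ = 4.662.

4.662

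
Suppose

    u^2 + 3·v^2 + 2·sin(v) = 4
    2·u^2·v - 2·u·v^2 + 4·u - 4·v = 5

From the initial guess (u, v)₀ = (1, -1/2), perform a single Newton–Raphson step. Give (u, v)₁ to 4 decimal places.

(1.3333, -2.5422)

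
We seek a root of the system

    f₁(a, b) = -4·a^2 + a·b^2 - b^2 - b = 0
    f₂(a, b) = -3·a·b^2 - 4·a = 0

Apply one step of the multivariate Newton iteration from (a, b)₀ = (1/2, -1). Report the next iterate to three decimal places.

(0.333, -0.222)

At (1/2, -1): F = (-0.500, -3.500).
Jacobian J = [[-8·a + b^2, 2·a·b - 2·b - 1], [-3·b^2 - 4, -6·a·b]].
At the point, J = [[-3.000, 0.000], [-7.000, 3.000]] (det J = -9.000).
Solving J·Δ = −F gives Δ = (-0.167, 0.778).
Then the next iterate is (a, b)₁ = (0.333, -0.222).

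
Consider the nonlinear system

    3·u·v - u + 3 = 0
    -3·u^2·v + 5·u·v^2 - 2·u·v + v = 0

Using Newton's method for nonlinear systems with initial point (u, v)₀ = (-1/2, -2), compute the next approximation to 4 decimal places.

At (-1/2, -2): F = (6.5000, -12.5000).
Jacobian J = [[3·v - 1, 3·u], [-6·u·v + 5·v^2 - 2·v, -3·u^2 + 10·u·v - 2·u + 1]].
At the point, J = [[-7.0000, -1.5000], [18.0000, 11.2500]] (det J = -51.7500).
Solving J·Δ = −F gives Δ = (1.0507, -0.5700).
Then the next iterate is (u, v)₁ = (0.5507, -2.5700).

(0.5507, -2.5700)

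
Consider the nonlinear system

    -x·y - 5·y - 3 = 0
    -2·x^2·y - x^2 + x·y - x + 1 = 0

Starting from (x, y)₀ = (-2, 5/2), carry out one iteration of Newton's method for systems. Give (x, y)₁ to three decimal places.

At (-2, 5/2): F = (-10.500, -26.000).
Jacobian J = [[-y, -x - 5], [-4·x·y - 2·x + y - 1, -2·x^2 + x]].
At the point, J = [[-2.500, -3.000], [25.500, -10.000]] (det J = 101.500).
Solving J·Δ = −F gives Δ = (-0.266, -3.278).
Then the next iterate is (x, y)₁ = (-2.266, -0.778).

(-2.266, -0.778)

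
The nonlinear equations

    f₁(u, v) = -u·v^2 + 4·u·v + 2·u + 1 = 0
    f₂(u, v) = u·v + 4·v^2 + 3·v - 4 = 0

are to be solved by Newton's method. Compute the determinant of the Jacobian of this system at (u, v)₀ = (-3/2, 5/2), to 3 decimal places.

J = [[-v^2 + 4·v + 2, -2·u·v + 4·u], [v, u + 8·v + 3]].
At the point, J = [[5.750, 1.500], [2.500, 21.500]].
det J = 119.875.

119.875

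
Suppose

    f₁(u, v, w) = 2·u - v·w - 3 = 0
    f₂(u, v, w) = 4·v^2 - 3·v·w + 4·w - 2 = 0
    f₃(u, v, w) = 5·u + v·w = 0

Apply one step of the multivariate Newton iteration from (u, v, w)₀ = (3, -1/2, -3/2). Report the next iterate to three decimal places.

At (3, -1/2, -3/2): F = (2.250, -9.250, 15.750).
Jacobian J = [[2, -w, -v], [0, 8·v - 3·w, -3·v + 4], [5, w, v]].
At the point, J = [[2.000, 1.500, 0.500], [0.000, 0.500, 5.500], [5.000, -1.500, -0.500]] (det J = 56.000).
Solving J·Δ = −F gives Δ = (-2.571, 1.411, 1.554).
Then the next iterate is (u, v, w)₁ = (0.429, 0.911, 0.054).

(0.429, 0.911, 0.054)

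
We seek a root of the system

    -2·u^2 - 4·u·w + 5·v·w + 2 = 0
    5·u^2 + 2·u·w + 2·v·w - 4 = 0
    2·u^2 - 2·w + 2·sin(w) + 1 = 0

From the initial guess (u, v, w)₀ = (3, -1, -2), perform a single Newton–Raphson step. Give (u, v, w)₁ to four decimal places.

At (3, -1, -2): F = (18.0000, 33.0000, 21.181405).
Jacobian J = [[-4·u - 4·w, 5·w, -4·u + 5·v], [10·u + 2·w, 2·w, 2·u + 2·v], [4·u, 0, 2·cos(w) - 2]].
At the point, J = [[-4.0000, -10.0000, -17.0000], [26.0000, -4.0000, 4.0000], [12.0000, 0.0000, -2.832294]] (det J = -2077.713054).
Solving J·Δ = −F gives Δ = (-1.4527, 0.1310, 1.3236).
Then the next iterate is (u, v, w)₁ = (1.5473, -0.8690, -0.6764).

(1.5473, -0.8690, -0.6764)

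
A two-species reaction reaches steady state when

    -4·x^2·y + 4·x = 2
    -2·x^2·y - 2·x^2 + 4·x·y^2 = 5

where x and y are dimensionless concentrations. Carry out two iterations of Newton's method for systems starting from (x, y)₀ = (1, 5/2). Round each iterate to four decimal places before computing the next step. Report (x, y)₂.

(0.1470, 2.1594)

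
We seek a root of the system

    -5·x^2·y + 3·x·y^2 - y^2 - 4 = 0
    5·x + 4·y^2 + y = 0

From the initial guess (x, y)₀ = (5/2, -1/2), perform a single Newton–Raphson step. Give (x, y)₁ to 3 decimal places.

At (5/2, -1/2): F = (13.250, 13.000).
Jacobian J = [[-10·x·y + 3·y^2, -5·x^2 + 6·x·y - 2·y], [5, 8·y + 1]].
At the point, J = [[13.250, -37.750], [5.000, -3.000]] (det J = 149.000).
Solving J·Δ = −F gives Δ = (-3.027, -0.711).
Then the next iterate is (x, y)₁ = (-0.527, -1.211).

(-0.527, -1.211)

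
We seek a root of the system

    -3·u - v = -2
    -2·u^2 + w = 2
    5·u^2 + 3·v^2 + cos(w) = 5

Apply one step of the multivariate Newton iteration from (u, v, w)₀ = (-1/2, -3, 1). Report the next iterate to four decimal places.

(1.3640, -2.0919, -1.2280)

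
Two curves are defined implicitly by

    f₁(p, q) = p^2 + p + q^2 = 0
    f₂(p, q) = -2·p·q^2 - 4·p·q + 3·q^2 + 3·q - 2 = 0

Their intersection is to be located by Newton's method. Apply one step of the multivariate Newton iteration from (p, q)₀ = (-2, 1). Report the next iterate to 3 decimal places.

(-1.317, 0.524)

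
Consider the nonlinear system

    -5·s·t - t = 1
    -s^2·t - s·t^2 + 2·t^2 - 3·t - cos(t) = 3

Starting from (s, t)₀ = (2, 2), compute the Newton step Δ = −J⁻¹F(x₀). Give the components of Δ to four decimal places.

(-0.5955, -1.5495)

At (2, 2): F = (-23.0000, -16.583853).
Jacobian J = [[-5·t, -5·s - 1], [-2·s·t - t^2, -s^2 - 2·s·t + 4·t + sin(t) - 3]].
At the point, J = [[-10.0000, -11.0000], [-12.0000, -6.090703]] (det J = -71.092974).
Solving J·Δ = −F gives Δ = (-0.5955, -1.5495).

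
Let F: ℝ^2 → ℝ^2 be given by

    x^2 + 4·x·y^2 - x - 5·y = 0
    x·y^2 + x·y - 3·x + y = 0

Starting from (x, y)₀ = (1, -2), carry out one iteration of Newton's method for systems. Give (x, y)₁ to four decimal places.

At (1, -2): F = (26.0000, -3.0000).
Jacobian J = [[2·x + 4·y^2 - 1, 8·x·y - 5], [y^2 + y - 3, 2·x·y + x + 1]].
At the point, J = [[17.0000, -21.0000], [-1.0000, -2.0000]] (det J = -55.0000).
Solving J·Δ = −F gives Δ = (-2.0909, -0.4545).
Then the next iterate is (x, y)₁ = (-1.0909, -2.4545).

(-1.0909, -2.4545)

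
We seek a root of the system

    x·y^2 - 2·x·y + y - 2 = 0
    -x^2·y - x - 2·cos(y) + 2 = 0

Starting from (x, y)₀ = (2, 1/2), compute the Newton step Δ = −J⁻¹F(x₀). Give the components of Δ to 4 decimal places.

At (2, 1/2): F = (-3.0000, -3.755165).
Jacobian J = [[y^2 - 2·y, 2·x·y - 2·x + 1], [-2·x·y - 1, -x^2 + 2·sin(y)]].
At the point, J = [[-0.7500, -1.0000], [-3.0000, -3.041149]] (det J = -0.719138).
Solving J·Δ = −F gives Δ = (7.4649, -8.5987).

(7.4649, -8.5987)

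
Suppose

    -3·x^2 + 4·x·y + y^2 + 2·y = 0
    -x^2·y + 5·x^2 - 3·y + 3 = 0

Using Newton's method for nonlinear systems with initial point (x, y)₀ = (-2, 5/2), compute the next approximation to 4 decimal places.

(-1.0808, 1.9726)

At (-2, 5/2): F = (-20.7500, 5.5000).
Jacobian J = [[-6·x + 4·y, 4·x + 2·y + 2], [-2·x·y + 10·x, -x^2 - 3]].
At the point, J = [[22.0000, -1.0000], [-10.0000, -7.0000]] (det J = -164.0000).
Solving J·Δ = −F gives Δ = (0.9192, -0.5274).
Then the next iterate is (x, y)₁ = (-1.0808, 1.9726).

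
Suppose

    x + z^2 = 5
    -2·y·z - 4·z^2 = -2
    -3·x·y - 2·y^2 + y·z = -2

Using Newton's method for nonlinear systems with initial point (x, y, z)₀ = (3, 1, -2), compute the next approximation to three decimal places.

(5.096, -0.084, -0.976)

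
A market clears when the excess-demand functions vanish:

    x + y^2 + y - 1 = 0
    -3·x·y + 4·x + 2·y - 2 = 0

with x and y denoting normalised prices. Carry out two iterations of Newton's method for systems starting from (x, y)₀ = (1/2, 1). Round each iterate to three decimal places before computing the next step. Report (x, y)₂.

At (1/2, 1): F = (1.500, 0.500).
Jacobian J = [[1, 2·y + 1], [-3·y + 4, -3·x + 2]].
At the point, J = [[1.000, 3.000], [1.000, 0.500]] (det J = -2.500).
Solving J·Δ = −F gives Δ = (-0.300, -0.400).
Then the next iterate is (x, y)₁ = (0.200, 0.600).
Round to (0.200, 0.600) and repeat: F = (0.160, -0.360), J = [[1.000, 2.200], [2.200, 1.400]].
Δ = (0.295, -0.207), so (x, y)₂ = (0.495, 0.393).

(0.495, 0.393)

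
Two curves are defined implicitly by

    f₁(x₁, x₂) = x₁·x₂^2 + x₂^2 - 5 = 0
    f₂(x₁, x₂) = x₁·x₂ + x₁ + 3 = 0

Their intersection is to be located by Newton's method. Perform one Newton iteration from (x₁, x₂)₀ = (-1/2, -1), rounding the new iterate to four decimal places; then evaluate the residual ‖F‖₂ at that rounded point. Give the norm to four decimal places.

277.2526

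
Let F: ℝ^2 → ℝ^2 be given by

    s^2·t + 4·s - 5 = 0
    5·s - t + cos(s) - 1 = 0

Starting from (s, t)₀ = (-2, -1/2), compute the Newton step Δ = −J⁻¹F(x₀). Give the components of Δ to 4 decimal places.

At (-2, -1/2): F = (-15.0000, -10.916147).
Jacobian J = [[2·s·t + 4, s^2], [-sin(s) + 5, -1]].
At the point, J = [[6.0000, 4.0000], [5.909297, -1.0000]] (det J = -29.637190).
Solving J·Δ = −F gives Δ = (1.9794, 0.7809).

(1.9794, 0.7809)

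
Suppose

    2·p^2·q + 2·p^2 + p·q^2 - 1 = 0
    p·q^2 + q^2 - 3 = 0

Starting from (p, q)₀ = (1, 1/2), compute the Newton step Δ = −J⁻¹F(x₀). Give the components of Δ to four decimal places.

(-1.0213, 1.3777)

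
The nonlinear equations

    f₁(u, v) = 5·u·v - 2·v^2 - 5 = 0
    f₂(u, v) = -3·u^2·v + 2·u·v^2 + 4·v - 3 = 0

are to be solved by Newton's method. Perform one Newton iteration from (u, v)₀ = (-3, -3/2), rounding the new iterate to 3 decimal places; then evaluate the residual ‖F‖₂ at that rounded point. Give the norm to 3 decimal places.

3.060

At (-3, -3/2): F = (13.000, 18.000).
Jacobian J = [[5·v, 5·u - 4·v], [-6·u·v + 2·v^2, -3·u^2 + 4·u·v + 4]].
At the point, J = [[-7.500, -9.000], [-22.500, -5.000]] (det J = -165.000).
Solving J·Δ = −F gives Δ = (0.588, 0.955).
Then the next iterate is (u, v)₁ = (-2.412, -0.545).
Re-evaluating at (-2.412, -0.545): F = (0.97865, 2.89916), so ‖F‖₂ = 3.060.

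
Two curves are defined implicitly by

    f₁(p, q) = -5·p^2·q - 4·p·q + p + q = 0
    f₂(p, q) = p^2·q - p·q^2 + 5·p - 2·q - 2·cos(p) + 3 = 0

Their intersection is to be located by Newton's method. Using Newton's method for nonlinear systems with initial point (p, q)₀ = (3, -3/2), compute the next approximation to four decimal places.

At (3, -3/2): F = (87.0000, 2.729985).
Jacobian J = [[-10·p·q - 4·q + 1, -5·p^2 - 4·p + 1], [2·p·q - q^2 + 2·sin(p) + 5, p^2 - 2·p·q - 2]].
At the point, J = [[52.0000, -56.0000], [-5.967760, 16.0000]] (det J = 497.805441).
Solving J·Δ = −F gives Δ = (-3.1034, -1.3281).
Then the next iterate is (p, q)₁ = (-0.1034, -2.8281).

(-0.1034, -2.8281)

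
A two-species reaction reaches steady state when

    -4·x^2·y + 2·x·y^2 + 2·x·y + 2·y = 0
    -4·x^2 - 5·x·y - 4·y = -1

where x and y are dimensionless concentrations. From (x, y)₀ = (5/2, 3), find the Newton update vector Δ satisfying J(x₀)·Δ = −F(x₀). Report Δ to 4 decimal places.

(-1.0163, -2.2988)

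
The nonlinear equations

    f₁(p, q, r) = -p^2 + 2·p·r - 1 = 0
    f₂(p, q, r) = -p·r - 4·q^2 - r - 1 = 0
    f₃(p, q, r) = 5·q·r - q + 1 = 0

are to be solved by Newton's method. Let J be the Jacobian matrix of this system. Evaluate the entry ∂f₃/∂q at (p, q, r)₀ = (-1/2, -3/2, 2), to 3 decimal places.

∂f₃/∂q = 5·r - 1.
At (-1/2, -3/2, 2) this is 9.000.

9.000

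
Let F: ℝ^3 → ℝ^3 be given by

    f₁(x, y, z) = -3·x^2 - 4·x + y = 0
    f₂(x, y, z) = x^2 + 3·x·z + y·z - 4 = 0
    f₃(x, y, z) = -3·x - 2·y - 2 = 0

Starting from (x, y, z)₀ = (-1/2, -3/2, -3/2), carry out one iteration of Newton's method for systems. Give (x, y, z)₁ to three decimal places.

At (-1/2, -3/2, -3/2): F = (-0.250, 0.750, 2.500).
Jacobian J = [[-6·x - 4, 1, 0], [2·x + 3·z, z, 3·x + y], [-3, -2, 0]].
At the point, J = [[-1.000, 1.000, 0.000], [-5.500, -1.500, -3.000], [-3.000, -2.000, 0.000]] (det J = 15.000).
Solving J·Δ = −F gives Δ = (0.400, 0.650, -0.808).
Then the next iterate is (x, y, z)₁ = (-0.100, -0.850, -2.308).

(-0.100, -0.850, -2.308)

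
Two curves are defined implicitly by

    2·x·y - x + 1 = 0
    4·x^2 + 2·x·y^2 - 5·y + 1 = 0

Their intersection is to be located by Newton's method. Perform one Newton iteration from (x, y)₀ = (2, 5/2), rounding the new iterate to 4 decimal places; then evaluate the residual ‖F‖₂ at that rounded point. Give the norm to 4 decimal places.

22.8338

At (2, 5/2): F = (9.0000, 29.5000).
Jacobian J = [[2·y - 1, 2·x], [8·x + 2·y^2, 4·x·y - 5]].
At the point, J = [[4.0000, 4.0000], [28.5000, 15.0000]] (det J = -54.0000).
Solving J·Δ = −F gives Δ = (0.3148, -2.5648).
Then the next iterate is (x, y)₁ = (2.3148, -0.0648).
Re-evaluating at (2.3148, -0.0648): F = (-1.614798, 22.776636), so ‖F‖₂ = 22.8338.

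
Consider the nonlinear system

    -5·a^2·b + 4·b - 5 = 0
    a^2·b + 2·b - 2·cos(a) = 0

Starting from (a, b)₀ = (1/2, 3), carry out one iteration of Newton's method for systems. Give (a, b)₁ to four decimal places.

(0.3561, 1.0333)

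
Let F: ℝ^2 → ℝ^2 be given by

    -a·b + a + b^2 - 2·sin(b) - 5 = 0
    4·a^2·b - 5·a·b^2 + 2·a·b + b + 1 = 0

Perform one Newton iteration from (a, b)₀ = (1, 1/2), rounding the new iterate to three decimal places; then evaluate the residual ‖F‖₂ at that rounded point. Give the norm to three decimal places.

75.732

At (1, 1/2): F = (-5.20885, 3.250).
Jacobian J = [[-b + 1, -a + 2·b - 2·cos(b)], [8·a·b - 5·b^2 + 2·b, 4·a^2 - 10·a·b + 2·a + 1]].
At the point, J = [[0.500, -1.75517], [3.750, 2.000]] (det J = 7.58187).
Solving J·Δ = −F gives Δ = (0.622, -2.791).
Then the next iterate is (a, b)₁ = (1.622, -2.291).
Re-evaluating at (1.622, -2.291): F = (7.09003, -75.39923), so ‖F‖₂ = 75.732.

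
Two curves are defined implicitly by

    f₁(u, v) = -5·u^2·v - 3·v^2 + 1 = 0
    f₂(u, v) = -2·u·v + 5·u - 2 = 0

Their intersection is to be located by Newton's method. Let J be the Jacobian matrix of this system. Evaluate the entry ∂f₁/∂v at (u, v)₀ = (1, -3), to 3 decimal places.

∂f₁/∂v = -5·u^2 - 6·v.
At (1, -3) this is 13.000.

13.000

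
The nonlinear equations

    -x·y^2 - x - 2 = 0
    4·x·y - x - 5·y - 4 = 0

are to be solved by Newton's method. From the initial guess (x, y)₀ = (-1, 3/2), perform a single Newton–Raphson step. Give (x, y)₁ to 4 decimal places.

At (-1, 3/2): F = (1.2500, -16.5000).
Jacobian J = [[-y^2 - 1, -2·x·y], [4·y - 1, 4·x - 5]].
At the point, J = [[-3.2500, 3.0000], [5.0000, -9.0000]] (det J = 14.2500).
Solving J·Δ = −F gives Δ = (-2.6842, -3.3246).
Then the next iterate is (x, y)₁ = (-3.6842, -1.8246).

(-3.6842, -1.8246)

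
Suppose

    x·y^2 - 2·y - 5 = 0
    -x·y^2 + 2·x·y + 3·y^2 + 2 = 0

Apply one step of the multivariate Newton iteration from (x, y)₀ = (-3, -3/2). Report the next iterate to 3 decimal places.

At (-3, -3/2): F = (-8.750, 24.500).
Jacobian J = [[y^2, 2·x·y - 2], [-y^2 + 2·y, -2·x·y + 2·x + 6·y]].
At the point, J = [[2.250, 7.000], [-5.250, -24.000]] (det J = -17.250).
Solving J·Δ = −F gives Δ = (2.232, 0.533).
Then the next iterate is (x, y)₁ = (-0.768, -0.967).

(-0.768, -0.967)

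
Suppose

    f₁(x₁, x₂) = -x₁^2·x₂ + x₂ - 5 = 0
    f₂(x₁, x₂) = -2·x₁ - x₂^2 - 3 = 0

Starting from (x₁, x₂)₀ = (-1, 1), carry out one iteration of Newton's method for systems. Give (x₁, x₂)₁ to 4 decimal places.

At (-1, 1): F = (-5.0000, -2.0000).
Jacobian J = [[-2·x₁·x₂, -x₁^2 + 1], [-2, -2·x₂]].
At the point, J = [[2.0000, 0.0000], [-2.0000, -2.0000]] (det J = -4.0000).
Solving J·Δ = −F gives Δ = (2.5000, -3.5000).
Then the next iterate is (x₁, x₂)₁ = (1.5000, -2.5000).

(1.5000, -2.5000)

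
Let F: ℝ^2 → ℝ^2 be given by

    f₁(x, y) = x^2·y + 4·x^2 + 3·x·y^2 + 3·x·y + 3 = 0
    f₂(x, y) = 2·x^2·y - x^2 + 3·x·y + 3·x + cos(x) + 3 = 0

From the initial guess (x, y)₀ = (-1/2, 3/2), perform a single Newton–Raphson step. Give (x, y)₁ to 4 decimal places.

(-0.6697, 1.1129)

At (-1/2, 3/2): F = (-1.2500, 0.627583).
Jacobian J = [[2·x·y + 8·x + 3·y^2 + 3·y, x^2 + 6·x·y + 3·x], [4·x·y - 2·x + 3·y - sin(x) + 3, 2·x^2 + 3·x]].
At the point, J = [[5.7500, -5.7500], [5.979426, -1.0000]] (det J = 28.631697).
Solving J·Δ = −F gives Δ = (-0.1697, -0.3871).
Then the next iterate is (x, y)₁ = (-0.6697, 1.1129).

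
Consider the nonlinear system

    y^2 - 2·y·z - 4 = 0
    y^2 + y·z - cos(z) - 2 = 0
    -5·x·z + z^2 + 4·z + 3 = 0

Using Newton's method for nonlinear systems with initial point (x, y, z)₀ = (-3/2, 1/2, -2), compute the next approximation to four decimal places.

At (-3/2, 1/2, -2): F = (-1.7500, -2.333853, -16.0000).
Jacobian J = [[0, 2·y - 2·z, -2·y], [0, 2·y + z, y + sin(z)], [-5·z, 0, -5·x + 2·z + 4]].
At the point, J = [[0.0000, 5.0000, -1.0000], [0.0000, -1.0000, -0.409297], [10.0000, 0.0000, 7.5000]] (det J = -30.464871).
Solving J·Δ = −F gives Δ = (4.9036, -0.5310, -4.4048).
Then the next iterate is (x, y, z)₁ = (3.4036, -0.0310, -6.4048).

(3.4036, -0.0310, -6.4048)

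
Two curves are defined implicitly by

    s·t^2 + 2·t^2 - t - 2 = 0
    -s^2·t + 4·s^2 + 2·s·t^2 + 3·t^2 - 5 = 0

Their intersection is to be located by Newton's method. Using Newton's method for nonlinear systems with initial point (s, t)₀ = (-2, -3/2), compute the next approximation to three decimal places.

(-1.228, -0.263)

At (-2, -3/2): F = (-0.500, 14.750).
Jacobian J = [[t^2, 2·s·t + 4·t - 1], [-2·s·t + 8·s + 2·t^2, -s^2 + 4·s·t + 6·t]].
At the point, J = [[2.250, -1.000], [-17.500, -1.000]] (det J = -19.750).
Solving J·Δ = −F gives Δ = (0.772, 1.237).
Then the next iterate is (s, t)₁ = (-1.228, -0.263).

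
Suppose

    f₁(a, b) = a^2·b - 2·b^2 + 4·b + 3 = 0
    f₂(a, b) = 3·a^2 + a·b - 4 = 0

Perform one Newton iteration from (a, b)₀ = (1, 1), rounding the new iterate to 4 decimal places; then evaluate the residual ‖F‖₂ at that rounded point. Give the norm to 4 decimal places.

At (1, 1): F = (6.0000, 0.0000).
Jacobian J = [[2·a·b, a^2 - 4·b + 4], [6·a + b, a]].
At the point, J = [[2.0000, 1.0000], [7.0000, 1.0000]] (det J = -5.0000).
Solving J·Δ = −F gives Δ = (1.2000, -8.4000).
Then the next iterate is (a, b)₁ = (2.2000, -7.4000).
Re-evaluating at (2.2000, -7.4000): F = (-171.9360, -5.7600), so ‖F‖₂ = 172.0325.

172.0325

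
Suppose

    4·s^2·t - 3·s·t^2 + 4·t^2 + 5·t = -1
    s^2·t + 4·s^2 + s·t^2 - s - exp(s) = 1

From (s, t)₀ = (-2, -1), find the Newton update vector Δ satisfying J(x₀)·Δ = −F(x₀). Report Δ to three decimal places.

At (-2, -1): F = (-10.000, 10.86466).
Jacobian J = [[8·s·t - 3·t^2, 4·s^2 - 6·s·t + 8·t + 5], [2·s·t + 8·s + t^2 - exp(s) - 1, s^2 + 2·s·t]].
At the point, J = [[13.000, 1.000], [-12.13534, 8.000]] (det J = 116.13534).
Solving J·Δ = −F gives Δ = (0.782, -0.171).

(0.782, -0.171)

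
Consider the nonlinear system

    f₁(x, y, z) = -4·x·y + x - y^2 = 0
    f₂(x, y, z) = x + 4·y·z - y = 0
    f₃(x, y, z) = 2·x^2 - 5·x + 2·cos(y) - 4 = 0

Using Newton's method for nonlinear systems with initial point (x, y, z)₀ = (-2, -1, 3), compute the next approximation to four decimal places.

(-0.7767, -0.5116, 1.3988)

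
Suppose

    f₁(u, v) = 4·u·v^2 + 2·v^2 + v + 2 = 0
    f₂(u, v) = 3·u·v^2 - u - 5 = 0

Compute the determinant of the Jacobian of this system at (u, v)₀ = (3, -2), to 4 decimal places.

J = [[4·v^2, 8·u·v + 4·v + 1], [3·v^2 - 1, 6·u·v]].
At the point, J = [[16.0000, -55.0000], [11.0000, -36.0000]].
det J = 29.0000.

29.0000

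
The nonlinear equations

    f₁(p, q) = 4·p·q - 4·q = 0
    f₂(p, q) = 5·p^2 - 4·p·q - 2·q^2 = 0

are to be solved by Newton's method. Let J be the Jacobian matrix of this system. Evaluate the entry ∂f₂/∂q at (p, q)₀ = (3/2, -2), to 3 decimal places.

∂f₂/∂q = -4·p - 4·q.
At (3/2, -2) this is 2.000.

2.000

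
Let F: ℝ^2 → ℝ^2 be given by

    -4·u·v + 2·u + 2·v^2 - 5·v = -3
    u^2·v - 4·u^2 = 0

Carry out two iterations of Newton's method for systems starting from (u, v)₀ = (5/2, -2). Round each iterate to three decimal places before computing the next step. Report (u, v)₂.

(0.912, 0.266)

At (5/2, -2): F = (46.000, -37.500).
Jacobian J = [[-4·v + 2, -4·u + 4·v - 5], [2·u·v - 8·u, u^2]].
At the point, J = [[10.000, -23.000], [-30.000, 6.250]] (det J = -627.500).
Solving J·Δ = −F gives Δ = (-0.916, 1.602).
Then the next iterate is (u, v)₁ = (1.584, -0.398).
Round to (1.584, -0.398) and repeat: F = (10.99654, -11.03483), J = [[3.592, -12.928], [-13.93286, 2.50906]].
Δ = (-0.672, 0.664), so (u, v)₂ = (0.912, 0.266).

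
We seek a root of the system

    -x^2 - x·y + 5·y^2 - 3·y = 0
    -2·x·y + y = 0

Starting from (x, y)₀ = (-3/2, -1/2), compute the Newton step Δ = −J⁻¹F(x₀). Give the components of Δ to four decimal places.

At (-3/2, -1/2): F = (-0.2500, -2.0000).
Jacobian J = [[-2·x - y, -x + 10·y - 3], [-2·y, -2·x + 1]].
At the point, J = [[3.5000, -6.5000], [1.0000, 4.0000]] (det J = 20.5000).
Solving J·Δ = −F gives Δ = (0.6829, 0.3293).

(0.6829, 0.3293)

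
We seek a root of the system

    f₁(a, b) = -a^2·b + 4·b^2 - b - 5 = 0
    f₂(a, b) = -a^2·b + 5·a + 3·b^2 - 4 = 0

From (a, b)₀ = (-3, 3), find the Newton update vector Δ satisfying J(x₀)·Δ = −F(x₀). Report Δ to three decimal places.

(1.719, -2.281)

At (-3, 3): F = (1.000, -19.000).
Jacobian J = [[-2·a·b, -a^2 + 8·b - 1], [-2·a·b + 5, -a^2 + 6·b]].
At the point, J = [[18.000, 14.000], [23.000, 9.000]] (det J = -160.000).
Solving J·Δ = −F gives Δ = (1.719, -2.281).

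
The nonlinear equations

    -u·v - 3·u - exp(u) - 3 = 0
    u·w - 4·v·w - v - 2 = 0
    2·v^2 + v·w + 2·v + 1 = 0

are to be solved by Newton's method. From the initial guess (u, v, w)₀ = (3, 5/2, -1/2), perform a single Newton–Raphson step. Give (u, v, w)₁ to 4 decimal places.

At (3, 5/2, -1/2): F = (-39.585537, -1.0000, 17.2500).
Jacobian J = [[-v - exp(u) - 3, -u, 0], [w, -4·w - 1, u - 4·v], [0, 4·v + w + 2, v]].
At the point, J = [[-25.585537, -3.0000, 0.0000], [-0.5000, 1.0000, -7.0000], [0.0000, 11.5000, 2.5000]] (det J = -2127.349565).
Solving J·Δ = −F gives Δ = (-1.3777, -1.4454, -0.2509).
Then the next iterate is (u, v, w)₁ = (1.6223, 1.0546, -0.7509).

(1.6223, 1.0546, -0.7509)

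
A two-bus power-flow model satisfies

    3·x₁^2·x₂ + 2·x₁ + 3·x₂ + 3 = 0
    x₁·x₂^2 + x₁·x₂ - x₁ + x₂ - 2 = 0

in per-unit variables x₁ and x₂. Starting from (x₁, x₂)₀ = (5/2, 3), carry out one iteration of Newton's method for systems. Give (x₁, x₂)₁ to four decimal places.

(1.3334, 2.1531)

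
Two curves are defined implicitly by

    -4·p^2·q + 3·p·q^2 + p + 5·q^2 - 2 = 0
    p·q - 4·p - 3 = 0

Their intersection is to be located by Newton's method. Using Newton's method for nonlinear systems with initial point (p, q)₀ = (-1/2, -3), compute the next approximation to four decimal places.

(-0.5309, -1.5679)

At (-1/2, -3): F = (32.0000, 0.5000).
Jacobian J = [[-8·p·q + 3·q^2 + 1, -4·p^2 + 6·p·q + 10·q], [q - 4, p]].
At the point, J = [[16.0000, -22.0000], [-7.0000, -0.5000]] (det J = -162.0000).
Solving J·Δ = −F gives Δ = (-0.0309, 1.4321).
Then the next iterate is (p, q)₁ = (-0.5309, -1.5679).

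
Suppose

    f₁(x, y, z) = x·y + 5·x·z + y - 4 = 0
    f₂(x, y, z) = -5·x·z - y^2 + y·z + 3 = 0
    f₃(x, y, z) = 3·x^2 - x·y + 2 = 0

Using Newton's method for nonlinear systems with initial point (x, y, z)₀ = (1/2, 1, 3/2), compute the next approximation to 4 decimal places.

(3.3750, 17.0000, -18.3750)

At (1/2, 1, 3/2): F = (1.2500, -0.2500, 2.2500).
Jacobian J = [[y + 5·z, x + 1, 5·x], [-5·z, -2·y + z, -5·x + y], [6·x - y, -x, 0]].
At the point, J = [[8.5000, 1.5000, 2.5000], [-7.5000, -0.5000, -1.5000], [2.0000, -0.5000, 0.0000]] (det J = 1.0000).
Solving J·Δ = −F gives Δ = (2.8750, 16.0000, -19.8750).
Then the next iterate is (x, y, z)₁ = (3.3750, 17.0000, -18.3750).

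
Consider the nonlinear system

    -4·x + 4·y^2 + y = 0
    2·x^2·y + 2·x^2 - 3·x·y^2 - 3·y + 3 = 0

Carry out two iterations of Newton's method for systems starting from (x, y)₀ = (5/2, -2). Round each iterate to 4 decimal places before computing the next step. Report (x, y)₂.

(1.3938, -1.3313)

At (5/2, -2): F = (4.0000, -33.5000).
Jacobian J = [[-4, 8·y + 1], [4·x·y + 4·x - 3·y^2, 2·x^2 - 6·x·y - 3]].
At the point, J = [[-4.0000, -15.0000], [-22.0000, 39.5000]] (det J = -488.0000).
Solving J·Δ = −F gives Δ = (-0.7059, 0.4549).
Then the next iterate is (x, y)₁ = (1.7941, -1.5451).
Round to (1.7941, -1.5451) and repeat: F = (0.827836, -8.723178), J = [[-4.0000, -11.3608], [-11.073858, 20.069973]].
Δ = (-0.4003, 0.2138), so (x, y)₂ = (1.3938, -1.3313).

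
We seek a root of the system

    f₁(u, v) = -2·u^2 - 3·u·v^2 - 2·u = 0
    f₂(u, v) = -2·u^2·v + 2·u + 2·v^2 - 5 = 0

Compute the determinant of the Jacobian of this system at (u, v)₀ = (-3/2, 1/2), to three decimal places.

-30.625

J = [[-4·u - 3·v^2 - 2, -6·u·v], [-4·u·v + 2, -2·u^2 + 4·v]].
At the point, J = [[3.250, 4.500], [5.000, -2.500]].
det J = -30.625.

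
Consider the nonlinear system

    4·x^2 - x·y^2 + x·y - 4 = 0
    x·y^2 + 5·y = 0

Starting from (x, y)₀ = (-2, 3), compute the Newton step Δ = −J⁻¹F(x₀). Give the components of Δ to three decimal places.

(2.156, 2.344)

At (-2, 3): F = (24.000, -3.000).
Jacobian J = [[8·x - y^2 + y, -2·x·y + x], [y^2, 2·x·y + 5]].
At the point, J = [[-22.000, 10.000], [9.000, -7.000]] (det J = 64.000).
Solving J·Δ = −F gives Δ = (2.156, 2.344).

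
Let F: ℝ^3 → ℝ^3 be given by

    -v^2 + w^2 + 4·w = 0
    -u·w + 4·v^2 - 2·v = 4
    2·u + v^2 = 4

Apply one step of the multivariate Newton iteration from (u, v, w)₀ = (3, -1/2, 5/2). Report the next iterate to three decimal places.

(1.777, -0.696, 0.744)

At (3, -1/2, 5/2): F = (16.000, -9.500, 2.250).
Jacobian J = [[0, -2·v, 2·w + 4], [-w, 8·v - 2, -u], [2, 2·v, 0]].
At the point, J = [[0.000, 1.000, 9.000], [-2.500, -6.000, -3.000], [2.000, -1.000, 0.000]] (det J = 124.500).
Solving J·Δ = −F gives Δ = (-1.223, -0.196, -1.756).
Then the next iterate is (u, v, w)₁ = (1.777, -0.696, 0.744).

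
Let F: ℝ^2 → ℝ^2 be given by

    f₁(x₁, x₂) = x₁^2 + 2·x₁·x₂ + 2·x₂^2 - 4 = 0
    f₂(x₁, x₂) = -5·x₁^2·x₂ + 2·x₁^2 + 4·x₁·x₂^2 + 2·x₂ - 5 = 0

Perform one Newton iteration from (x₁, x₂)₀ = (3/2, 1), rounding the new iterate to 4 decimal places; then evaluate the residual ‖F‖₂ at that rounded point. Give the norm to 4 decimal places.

1.4990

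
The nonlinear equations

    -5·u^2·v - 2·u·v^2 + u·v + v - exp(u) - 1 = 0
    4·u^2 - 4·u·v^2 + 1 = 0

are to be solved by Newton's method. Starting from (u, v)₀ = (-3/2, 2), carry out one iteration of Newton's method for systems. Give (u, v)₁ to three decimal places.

At (-3/2, 2): F = (-12.72313, 34.000).
Jacobian J = [[-10·u·v - 2·v^2 + v - exp(u), -5·u^2 - 4·u·v + u + 1], [8·u - 4·v^2, -8·u·v]].
At the point, J = [[23.77687, 0.250], [-28.000, 24.000]] (det J = 577.64488).
Solving J·Δ = −F gives Δ = (0.543, -0.783).
Then the next iterate is (u, v)₁ = (-0.957, 1.217).

(-0.957, 1.217)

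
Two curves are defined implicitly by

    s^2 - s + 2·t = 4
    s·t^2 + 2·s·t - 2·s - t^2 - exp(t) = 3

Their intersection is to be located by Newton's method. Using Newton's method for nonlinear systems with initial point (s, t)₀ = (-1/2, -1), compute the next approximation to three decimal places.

(0.535, 2.660)

At (-1/2, -1): F = (-5.250, -2.86788).
Jacobian J = [[2·s - 1, 2], [t^2 + 2·t - 2, 2·s·t + 2·s - 2·t - exp(t)]].
At the point, J = [[-2.000, 2.000], [-3.000, 1.63212]] (det J = 2.73576).
Solving J·Δ = −F gives Δ = (1.035, 3.660).
Then the next iterate is (s, t)₁ = (0.535, 2.660).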